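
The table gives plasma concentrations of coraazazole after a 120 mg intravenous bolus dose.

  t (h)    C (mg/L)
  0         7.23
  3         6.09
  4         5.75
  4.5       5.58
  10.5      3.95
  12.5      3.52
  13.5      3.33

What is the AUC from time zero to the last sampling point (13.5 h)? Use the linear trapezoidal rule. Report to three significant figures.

Trapezoidal AUC_0→13.5:
  [0→3]: (7.23+6.09)/2 × 3 = 19.98
  [3→4]: (6.09+5.75)/2 × 1 = 5.92
  [4→4.5]: (5.75+5.58)/2 × 0.5 = 2.8325
  [4.5→10.5]: (5.58+3.95)/2 × 6 = 28.59
  [10.5→12.5]: (3.95+3.52)/2 × 2 = 7.47
  [12.5→13.5]: (3.52+3.33)/2 × 1 = 3.425
  Sum = 68.2175 mg/L·h

AUC = 68.2 mg/L·h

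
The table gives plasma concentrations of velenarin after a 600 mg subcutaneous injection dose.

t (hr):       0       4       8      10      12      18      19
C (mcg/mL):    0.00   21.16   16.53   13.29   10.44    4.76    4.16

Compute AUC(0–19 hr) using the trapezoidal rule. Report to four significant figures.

AUC = 221.3 mcg/mL·hr

Trapezoidal AUC_0→19:
  [0→4]: (0.00+21.16)/2 × 4 = 42.32
  [4→8]: (21.16+16.53)/2 × 4 = 75.38
  [8→10]: (16.53+13.29)/2 × 2 = 29.82
  [10→12]: (13.29+10.44)/2 × 2 = 23.73
  [12→18]: (10.44+4.76)/2 × 6 = 45.6
  [18→19]: (4.76+4.16)/2 × 1 = 4.46
  Sum = 221.31 mcg/mL·hr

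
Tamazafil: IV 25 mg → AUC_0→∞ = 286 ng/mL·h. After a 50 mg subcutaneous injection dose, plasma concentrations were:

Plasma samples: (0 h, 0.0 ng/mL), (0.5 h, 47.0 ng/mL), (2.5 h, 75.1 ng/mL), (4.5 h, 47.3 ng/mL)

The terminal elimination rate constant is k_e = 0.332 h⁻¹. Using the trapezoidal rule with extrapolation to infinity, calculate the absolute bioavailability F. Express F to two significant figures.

Trapezoidal AUC_0→4.5 (subcutaneous injection):
  [0→0.5]: (0.0+47.0)/2 × 0.5 = 11.75
  [0.5→2.5]: (47.0+75.1)/2 × 2 = 122.1
  [2.5→4.5]: (75.1+47.3)/2 × 2 = 122.4
  Sum = 256.25 ng/mL·h
Tail: C_last/k_e = 47.3/0.332 = 142.470
AUC_0→∞ (subcutaneous injection) = 256.25 + 142.470 = 398.72 ng/mL·h
F = (AUC_ev/D_ev)/(AUC_iv/D_iv) = (398.72/50)/(286/25) = 7.9744/11.44 = 0.6971

F = 0.70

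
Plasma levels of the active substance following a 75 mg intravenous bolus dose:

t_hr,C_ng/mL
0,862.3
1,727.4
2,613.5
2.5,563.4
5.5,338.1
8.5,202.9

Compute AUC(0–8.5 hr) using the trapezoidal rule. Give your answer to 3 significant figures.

AUC = 3920 ng/mL·hr

Trapezoidal AUC_0→8.5:
  [0→1]: (862.3+727.4)/2 × 1 = 794.85
  [1→2]: (727.4+613.5)/2 × 1 = 670.45
  [2→2.5]: (613.5+563.4)/2 × 0.5 = 294.225
  [2.5→5.5]: (563.4+338.1)/2 × 3 = 1352.25
  [5.5→8.5]: (338.1+202.9)/2 × 3 = 811.5
  Sum = 3923.275 ng/mL·hr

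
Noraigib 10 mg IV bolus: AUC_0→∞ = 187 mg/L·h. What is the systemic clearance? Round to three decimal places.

CL = Dose_iv / AUC_0→∞
   = 10 / 187 = 0.0534759 L/h

CL = 0.053 L/h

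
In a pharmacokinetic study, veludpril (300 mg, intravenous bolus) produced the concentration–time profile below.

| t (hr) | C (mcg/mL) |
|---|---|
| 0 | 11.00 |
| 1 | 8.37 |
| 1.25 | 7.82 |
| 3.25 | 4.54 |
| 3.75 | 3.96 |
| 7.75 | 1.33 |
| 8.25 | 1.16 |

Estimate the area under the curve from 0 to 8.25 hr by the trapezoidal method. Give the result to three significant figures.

AUC = 37.4 mcg/mL·hr

Trapezoidal AUC_0→8.25:
  [0→1]: (11.00+8.37)/2 × 1 = 9.685
  [1→1.25]: (8.37+7.82)/2 × 0.25 = 2.02375
  [1.25→3.25]: (7.82+4.54)/2 × 2 = 12.36
  [3.25→3.75]: (4.54+3.96)/2 × 0.5 = 2.125
  [3.75→7.75]: (3.96+1.33)/2 × 4 = 10.58
  [7.75→8.25]: (1.33+1.16)/2 × 0.5 = 0.6225
  Sum = 37.39625 mcg/mL·hr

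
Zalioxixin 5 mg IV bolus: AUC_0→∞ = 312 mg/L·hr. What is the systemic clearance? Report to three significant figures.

CL = 0.0160 L/hr

CL = Dose_iv / AUC_0→∞
   = 5 / 312 = 0.0160256 L/hr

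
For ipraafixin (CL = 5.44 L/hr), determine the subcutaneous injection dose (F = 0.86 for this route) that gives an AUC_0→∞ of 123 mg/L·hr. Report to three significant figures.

Dose = CL × AUC_0→∞ / F
     = 5.44 × 123 / 0.86 = 778.047 mg

Dose = 778 mg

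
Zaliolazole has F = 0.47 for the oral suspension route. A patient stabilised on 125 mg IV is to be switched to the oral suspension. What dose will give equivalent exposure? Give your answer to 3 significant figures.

For equal systemic exposure: F × D_ev = D_iv
D_ev = D_iv / F = 125 / 0.47 = 265.957 mg

D_oral = 266 mg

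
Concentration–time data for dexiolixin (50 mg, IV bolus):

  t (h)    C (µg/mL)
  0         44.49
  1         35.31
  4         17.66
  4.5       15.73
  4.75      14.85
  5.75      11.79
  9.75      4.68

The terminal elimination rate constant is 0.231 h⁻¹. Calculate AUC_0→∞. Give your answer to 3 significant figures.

AUC = 198 µg/mL·h

Trapezoidal AUC_0→9.75:
  [0→1]: (44.49+35.31)/2 × 1 = 39.9
  [1→4]: (35.31+17.66)/2 × 3 = 79.455
  [4→4.5]: (17.66+15.73)/2 × 0.5 = 8.3475
  [4.5→4.75]: (15.73+14.85)/2 × 0.25 = 3.8225
  [4.75→5.75]: (14.85+11.79)/2 × 1 = 13.32
  [5.75→9.75]: (11.79+4.68)/2 × 4 = 32.94
  Sum = 177.785 µg/mL·h
Extrapolated tail: C_last / k_e = 4.68 / 0.231 = 20.260
AUC_0→∞ = 177.785 + 20.260 = 198.045 µg/mL·h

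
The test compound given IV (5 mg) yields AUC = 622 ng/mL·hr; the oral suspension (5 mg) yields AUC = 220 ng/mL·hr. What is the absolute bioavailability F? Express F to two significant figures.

F = 0.35

F = (AUC_ev / D_ev) / (AUC_iv / D_iv)
  = (220/5) / (622/5)
  = 44 / 124.4 = 0.3537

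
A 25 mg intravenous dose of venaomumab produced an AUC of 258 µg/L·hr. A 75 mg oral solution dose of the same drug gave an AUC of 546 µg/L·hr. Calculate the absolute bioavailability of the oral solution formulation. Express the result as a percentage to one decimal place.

F = (AUC_ev / D_ev) / (AUC_iv / D_iv)
  = (546/75) / (258/25)
  = 7.28 / 10.32 = 0.7054
  = 70.54%

F = 70.5%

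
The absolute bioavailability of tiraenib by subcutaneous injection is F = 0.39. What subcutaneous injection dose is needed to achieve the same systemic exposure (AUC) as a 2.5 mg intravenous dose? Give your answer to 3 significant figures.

D_subcutaneous = 6.41 mg

For equal systemic exposure: F × D_ev = D_iv
D_ev = D_iv / F = 2.5 / 0.39 = 6.41026 mg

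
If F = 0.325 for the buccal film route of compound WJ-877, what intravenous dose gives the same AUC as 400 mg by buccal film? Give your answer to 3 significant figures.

Systemic exposure from an extravascular dose = F × D_ev, so the equivalent IV dose is F × D_ev.
D_iv = F × D_ev = 0.325 × 400 = 130 mg

D_iv = 130 mg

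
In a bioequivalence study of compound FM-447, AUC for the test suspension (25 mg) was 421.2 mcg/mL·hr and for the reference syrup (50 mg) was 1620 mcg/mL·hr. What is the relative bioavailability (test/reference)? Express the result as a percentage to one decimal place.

F_rel = (AUC_test/D_test) / (AUC_ref/D_ref)
      = (421.2/25) / (1620/50)
      = 16.848 / 32.4 = 0.5200 = 52.00%

F_rel = 52.0%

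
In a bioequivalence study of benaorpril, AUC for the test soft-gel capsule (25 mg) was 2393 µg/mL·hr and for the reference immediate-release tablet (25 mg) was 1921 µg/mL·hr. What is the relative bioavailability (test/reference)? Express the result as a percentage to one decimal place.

F_rel = 124.6%

F_rel = (AUC_test/D_test) / (AUC_ref/D_ref)
      = (2393/25) / (1921/25)
      = 95.72 / 76.84 = 1.2457 = 124.57%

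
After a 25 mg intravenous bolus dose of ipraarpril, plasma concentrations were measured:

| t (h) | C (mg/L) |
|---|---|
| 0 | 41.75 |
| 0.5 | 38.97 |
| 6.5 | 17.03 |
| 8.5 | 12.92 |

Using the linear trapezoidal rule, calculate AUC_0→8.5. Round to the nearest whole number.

Trapezoidal AUC_0→8.5:
  [0→0.5]: (41.75+38.97)/2 × 0.5 = 20.18
  [0.5→6.5]: (38.97+17.03)/2 × 6 = 168.0
  [6.5→8.5]: (17.03+12.92)/2 × 2 = 29.95
  Sum = 218.13 mg/L·h

AUC = 218 mg/L·h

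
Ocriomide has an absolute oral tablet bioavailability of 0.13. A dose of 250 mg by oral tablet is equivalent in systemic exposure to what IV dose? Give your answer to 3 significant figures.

Systemic exposure from an extravascular dose = F × D_ev, so the equivalent IV dose is F × D_ev.
D_iv = F × D_ev = 0.13 × 250 = 32.5 mg

D_iv = 32.5 mg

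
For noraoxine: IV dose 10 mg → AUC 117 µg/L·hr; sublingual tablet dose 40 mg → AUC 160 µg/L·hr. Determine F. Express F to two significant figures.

F = 0.34

F = (AUC_ev / D_ev) / (AUC_iv / D_iv)
  = (160/40) / (117/10)
  = 4 / 11.7 = 0.3419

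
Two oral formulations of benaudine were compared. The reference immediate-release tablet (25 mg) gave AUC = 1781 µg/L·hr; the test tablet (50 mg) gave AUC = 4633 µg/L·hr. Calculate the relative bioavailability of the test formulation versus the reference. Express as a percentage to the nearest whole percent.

F_rel = 130%

F_rel = (AUC_test/D_test) / (AUC_ref/D_ref)
      = (4633/50) / (1781/25)
      = 92.66 / 71.24 = 1.3007 = 130.07%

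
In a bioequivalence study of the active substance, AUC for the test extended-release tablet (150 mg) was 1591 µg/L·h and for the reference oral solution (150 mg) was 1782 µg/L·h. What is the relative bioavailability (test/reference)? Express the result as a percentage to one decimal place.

F_rel = 89.3%

F_rel = (AUC_test/D_test) / (AUC_ref/D_ref)
      = (1591/150) / (1782/150)
      = 10.6067 / 11.88 = 0.8928 = 89.28%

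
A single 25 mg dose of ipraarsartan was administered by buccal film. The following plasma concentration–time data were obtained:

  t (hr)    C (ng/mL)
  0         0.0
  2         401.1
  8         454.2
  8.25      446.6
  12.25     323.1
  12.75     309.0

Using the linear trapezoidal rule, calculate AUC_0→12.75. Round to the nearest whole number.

AUC = 4777 ng/mL·hr

Trapezoidal AUC_0→12.75:
  [0→2]: (0.0+401.1)/2 × 2 = 401.1
  [2→8]: (401.1+454.2)/2 × 6 = 2565.9
  [8→8.25]: (454.2+446.6)/2 × 0.25 = 112.6
  [8.25→12.25]: (446.6+323.1)/2 × 4 = 1539.4
  [12.25→12.75]: (323.1+309.0)/2 × 0.5 = 158.025
  Sum = 4777.025 ng/mL·hr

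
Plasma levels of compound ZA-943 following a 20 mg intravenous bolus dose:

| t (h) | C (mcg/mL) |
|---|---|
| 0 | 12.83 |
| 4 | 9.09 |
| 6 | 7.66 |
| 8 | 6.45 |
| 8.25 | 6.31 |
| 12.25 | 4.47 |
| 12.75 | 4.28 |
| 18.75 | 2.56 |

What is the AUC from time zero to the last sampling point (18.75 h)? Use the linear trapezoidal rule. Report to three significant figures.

Trapezoidal AUC_0→18.75:
  [0→4]: (12.83+9.09)/2 × 4 = 43.84
  [4→6]: (9.09+7.66)/2 × 2 = 16.75
  [6→8]: (7.66+6.45)/2 × 2 = 14.11
  [8→8.25]: (6.45+6.31)/2 × 0.25 = 1.595
  [8.25→12.25]: (6.31+4.47)/2 × 4 = 21.56
  [12.25→12.75]: (4.47+4.28)/2 × 0.5 = 2.1875
  [12.75→18.75]: (4.28+2.56)/2 × 6 = 20.52
  Sum = 120.5625 mcg/mL·h

AUC = 121 mcg/mL·h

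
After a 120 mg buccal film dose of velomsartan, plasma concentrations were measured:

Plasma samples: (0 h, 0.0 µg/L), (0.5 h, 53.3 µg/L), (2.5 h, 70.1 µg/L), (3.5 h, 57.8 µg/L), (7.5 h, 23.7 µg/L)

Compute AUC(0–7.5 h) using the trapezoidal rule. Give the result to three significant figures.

Trapezoidal AUC_0→7.5:
  [0→0.5]: (0.0+53.3)/2 × 0.5 = 13.325
  [0.5→2.5]: (53.3+70.1)/2 × 2 = 123.4
  [2.5→3.5]: (70.1+57.8)/2 × 1 = 63.95
  [3.5→7.5]: (57.8+23.7)/2 × 4 = 163.0
  Sum = 363.675 µg/L·h

AUC = 364 µg/L·h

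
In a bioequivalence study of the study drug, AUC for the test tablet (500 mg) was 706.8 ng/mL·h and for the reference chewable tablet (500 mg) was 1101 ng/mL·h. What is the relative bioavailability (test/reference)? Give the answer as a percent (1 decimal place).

F_rel = (AUC_test/D_test) / (AUC_ref/D_ref)
      = (706.8/500) / (1101/500)
      = 1.4136 / 2.202 = 0.6420 = 64.20%

F_rel = 64.2%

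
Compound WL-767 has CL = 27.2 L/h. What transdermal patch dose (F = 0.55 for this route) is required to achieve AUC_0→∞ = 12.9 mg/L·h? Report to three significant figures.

Dose = CL × AUC_0→∞ / F
     = 27.2 × 12.9 / 0.55 = 637.964 mg

Dose = 638 mg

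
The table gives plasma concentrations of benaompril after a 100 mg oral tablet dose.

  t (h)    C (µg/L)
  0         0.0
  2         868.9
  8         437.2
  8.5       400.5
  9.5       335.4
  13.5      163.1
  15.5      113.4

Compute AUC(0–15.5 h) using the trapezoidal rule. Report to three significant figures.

Trapezoidal AUC_0→15.5:
  [0→2]: (0.0+868.9)/2 × 2 = 868.9
  [2→8]: (868.9+437.2)/2 × 6 = 3918.3
  [8→8.5]: (437.2+400.5)/2 × 0.5 = 209.425
  [8.5→9.5]: (400.5+335.4)/2 × 1 = 367.95
  [9.5→13.5]: (335.4+163.1)/2 × 4 = 997.0
  [13.5→15.5]: (163.1+113.4)/2 × 2 = 276.5
  Sum = 6638.075 µg/L·h

AUC = 6640 µg/L·h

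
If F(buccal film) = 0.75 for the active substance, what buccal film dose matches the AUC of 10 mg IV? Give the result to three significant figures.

D_buccal = 13.3 mg

For equal systemic exposure: F × D_ev = D_iv
D_ev = D_iv / F = 10 / 0.75 = 13.3333 mg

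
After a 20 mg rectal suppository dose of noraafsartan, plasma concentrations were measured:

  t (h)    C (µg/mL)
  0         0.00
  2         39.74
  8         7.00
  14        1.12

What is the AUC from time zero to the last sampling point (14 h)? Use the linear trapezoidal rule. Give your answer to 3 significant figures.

Trapezoidal AUC_0→14:
  [0→2]: (0.00+39.74)/2 × 2 = 39.74
  [2→8]: (39.74+7.00)/2 × 6 = 140.22
  [8→14]: (7.00+1.12)/2 × 6 = 24.36
  Sum = 204.32 µg/mL·h

AUC = 204 µg/mL·h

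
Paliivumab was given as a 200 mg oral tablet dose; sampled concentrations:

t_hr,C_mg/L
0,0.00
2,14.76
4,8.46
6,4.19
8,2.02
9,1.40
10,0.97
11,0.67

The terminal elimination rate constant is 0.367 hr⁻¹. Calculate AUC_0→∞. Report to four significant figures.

Trapezoidal AUC_0→11:
  [0→2]: (0.00+14.76)/2 × 2 = 14.76
  [2→4]: (14.76+8.46)/2 × 2 = 23.22
  [4→6]: (8.46+4.19)/2 × 2 = 12.65
  [6→8]: (4.19+2.02)/2 × 2 = 6.21
  [8→9]: (2.02+1.40)/2 × 1 = 1.71
  [9→10]: (1.40+0.97)/2 × 1 = 1.185
  [10→11]: (0.97+0.67)/2 × 1 = 0.82
  Sum = 60.555 mg/L·hr
Extrapolated tail: C_last / k_e = 0.67 / 0.367 = 1.826
AUC_0→∞ = 60.555 + 1.826 = 62.381 mg/L·hr

AUC = 62.38 mg/L·hr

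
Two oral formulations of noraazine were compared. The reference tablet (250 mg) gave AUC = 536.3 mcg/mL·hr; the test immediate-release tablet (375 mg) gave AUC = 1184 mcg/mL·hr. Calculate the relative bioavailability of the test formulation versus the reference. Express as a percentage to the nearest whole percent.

F_rel = (AUC_test/D_test) / (AUC_ref/D_ref)
      = (1184/375) / (536.3/250)
      = 3.15733 / 2.1452 = 1.4718 = 147.18%

F_rel = 147%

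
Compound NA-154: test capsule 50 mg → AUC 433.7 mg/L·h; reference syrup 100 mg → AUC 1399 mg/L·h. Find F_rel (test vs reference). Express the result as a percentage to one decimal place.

F_rel = (AUC_test/D_test) / (AUC_ref/D_ref)
      = (433.7/50) / (1399/100)
      = 8.674 / 13.99 = 0.6200 = 62.00%

F_rel = 62.0%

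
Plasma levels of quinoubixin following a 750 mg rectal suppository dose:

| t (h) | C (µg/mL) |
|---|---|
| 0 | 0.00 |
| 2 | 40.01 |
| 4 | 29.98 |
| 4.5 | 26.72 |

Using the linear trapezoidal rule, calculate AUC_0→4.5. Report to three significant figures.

AUC = 124 µg/mL·h

Trapezoidal AUC_0→4.5:
  [0→2]: (0.00+40.01)/2 × 2 = 40.01
  [2→4]: (40.01+29.98)/2 × 2 = 69.99
  [4→4.5]: (29.98+26.72)/2 × 0.5 = 14.175
  Sum = 124.175 µg/mL·h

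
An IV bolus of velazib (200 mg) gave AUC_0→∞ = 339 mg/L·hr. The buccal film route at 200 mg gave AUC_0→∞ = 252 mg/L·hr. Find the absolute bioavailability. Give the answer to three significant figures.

F = (AUC_ev / D_ev) / (AUC_iv / D_iv)
  = (252/200) / (339/200)
  = 1.26 / 1.695 = 0.7434

F = 0.743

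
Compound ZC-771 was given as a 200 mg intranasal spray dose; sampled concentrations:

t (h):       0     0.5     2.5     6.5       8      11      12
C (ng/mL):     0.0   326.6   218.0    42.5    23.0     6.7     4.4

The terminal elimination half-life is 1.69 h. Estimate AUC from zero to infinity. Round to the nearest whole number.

Trapezoidal AUC_0→12:
  [0→0.5]: (0.0+326.6)/2 × 0.5 = 81.65
  [0.5→2.5]: (326.6+218.0)/2 × 2 = 544.6
  [2.5→6.5]: (218.0+42.5)/2 × 4 = 521.0
  [6.5→8]: (42.5+23.0)/2 × 1.5 = 49.125
  [8→11]: (23.0+6.7)/2 × 3 = 44.55
  [11→12]: (6.7+4.4)/2 × 1 = 5.55
  Sum = 1246.475 ng/mL·h
k_e = ln2 / t½ = 0.693147 / 1.69 = 0.4101 h^-1
Extrapolated tail: C_last / k_e = 4.4 / 0.4101 = 10.729
AUC_0→∞ = 1246.475 + 10.729 = 1257.204 ng/mL·h

AUC = 1257 ng/mL·h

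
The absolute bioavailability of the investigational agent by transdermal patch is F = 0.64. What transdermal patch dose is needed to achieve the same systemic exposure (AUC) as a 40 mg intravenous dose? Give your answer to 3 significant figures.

D_transdermal = 62.5 mg

For equal systemic exposure: F × D_ev = D_iv
D_ev = D_iv / F = 40 / 0.64 = 62.5 mg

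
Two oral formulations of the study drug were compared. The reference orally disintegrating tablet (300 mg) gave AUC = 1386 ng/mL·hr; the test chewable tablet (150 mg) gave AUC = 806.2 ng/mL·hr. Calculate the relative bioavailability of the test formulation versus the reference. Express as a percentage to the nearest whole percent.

F_rel = (AUC_test/D_test) / (AUC_ref/D_ref)
      = (806.2/150) / (1386/300)
      = 5.37467 / 4.62 = 1.1633 = 116.33%

F_rel = 116%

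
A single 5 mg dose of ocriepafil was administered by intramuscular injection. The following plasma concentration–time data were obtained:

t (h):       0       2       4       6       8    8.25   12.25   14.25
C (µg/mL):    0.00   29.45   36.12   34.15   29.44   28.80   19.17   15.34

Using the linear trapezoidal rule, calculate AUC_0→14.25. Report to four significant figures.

Trapezoidal AUC_0→14.25:
  [0→2]: (0.00+29.45)/2 × 2 = 29.45
  [2→4]: (29.45+36.12)/2 × 2 = 65.57
  [4→6]: (36.12+34.15)/2 × 2 = 70.27
  [6→8]: (34.15+29.44)/2 × 2 = 63.59
  [8→8.25]: (29.44+28.80)/2 × 0.25 = 7.28
  [8.25→12.25]: (28.80+19.17)/2 × 4 = 95.94
  [12.25→14.25]: (19.17+15.34)/2 × 2 = 34.51
  Sum = 366.61 µg/mL·h

AUC = 366.6 µg/mL·h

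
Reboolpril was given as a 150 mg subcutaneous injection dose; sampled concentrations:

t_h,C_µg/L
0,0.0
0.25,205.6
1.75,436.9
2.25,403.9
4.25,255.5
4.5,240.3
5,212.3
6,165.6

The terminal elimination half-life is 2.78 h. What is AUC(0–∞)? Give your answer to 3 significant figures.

Trapezoidal AUC_0→6:
  [0→0.25]: (0.0+205.6)/2 × 0.25 = 25.7
  [0.25→1.75]: (205.6+436.9)/2 × 1.5 = 481.875
  [1.75→2.25]: (436.9+403.9)/2 × 0.5 = 210.2
  [2.25→4.25]: (403.9+255.5)/2 × 2 = 659.4
  [4.25→4.5]: (255.5+240.3)/2 × 0.25 = 61.975
  [4.5→5]: (240.3+212.3)/2 × 0.5 = 113.15
  [5→6]: (212.3+165.6)/2 × 1 = 188.95
  Sum = 1741.25 µg/L·h
k_e = ln2 / t½ = 0.693147 / 2.78 = 0.2493 h^-1
Extrapolated tail: C_last / k_e = 165.6 / 0.2493 = 664.260
AUC_0→∞ = 1741.25 + 664.260 = 2405.51 µg/L·h

AUC = 2410 µg/L·h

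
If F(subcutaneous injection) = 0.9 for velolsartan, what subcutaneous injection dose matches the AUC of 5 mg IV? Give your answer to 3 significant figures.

D_subcutaneous = 5.56 mg

For equal systemic exposure: F × D_ev = D_iv
D_ev = D_iv / F = 5 / 0.9 = 5.55556 mg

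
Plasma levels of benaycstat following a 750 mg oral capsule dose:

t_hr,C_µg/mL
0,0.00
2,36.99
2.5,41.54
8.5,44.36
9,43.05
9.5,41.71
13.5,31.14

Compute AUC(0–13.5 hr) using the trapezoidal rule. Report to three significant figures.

AUC = 503 µg/mL·hr

Trapezoidal AUC_0→13.5:
  [0→2]: (0.00+36.99)/2 × 2 = 36.99
  [2→2.5]: (36.99+41.54)/2 × 0.5 = 19.6325
  [2.5→8.5]: (41.54+44.36)/2 × 6 = 257.7
  [8.5→9]: (44.36+43.05)/2 × 0.5 = 21.8525
  [9→9.5]: (43.05+41.71)/2 × 0.5 = 21.19
  [9.5→13.5]: (41.71+31.14)/2 × 4 = 145.7
  Sum = 503.065 µg/mL·hr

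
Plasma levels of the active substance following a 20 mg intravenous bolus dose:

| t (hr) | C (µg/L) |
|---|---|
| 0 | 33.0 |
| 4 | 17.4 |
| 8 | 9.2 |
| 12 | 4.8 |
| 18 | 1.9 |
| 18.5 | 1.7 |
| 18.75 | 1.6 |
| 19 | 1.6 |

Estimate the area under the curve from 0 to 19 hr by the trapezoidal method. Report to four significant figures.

Trapezoidal AUC_0→19:
  [0→4]: (33.0+17.4)/2 × 4 = 100.8
  [4→8]: (17.4+9.2)/2 × 4 = 53.2
  [8→12]: (9.2+4.8)/2 × 4 = 28.0
  [12→18]: (4.8+1.9)/2 × 6 = 20.1
  [18→18.5]: (1.9+1.7)/2 × 0.5 = 0.9
  [18.5→18.75]: (1.7+1.6)/2 × 0.25 = 0.4125
  [18.75→19]: (1.6+1.6)/2 × 0.25 = 0.4
  Sum = 203.8125 µg/L·hr

AUC = 203.8 µg/L·hr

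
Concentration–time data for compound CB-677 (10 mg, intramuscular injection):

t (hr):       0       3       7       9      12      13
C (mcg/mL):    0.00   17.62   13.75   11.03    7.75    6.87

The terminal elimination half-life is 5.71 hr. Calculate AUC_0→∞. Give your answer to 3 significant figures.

Trapezoidal AUC_0→13:
  [0→3]: (0.00+17.62)/2 × 3 = 26.43
  [3→7]: (17.62+13.75)/2 × 4 = 62.74
  [7→9]: (13.75+11.03)/2 × 2 = 24.78
  [9→12]: (11.03+7.75)/2 × 3 = 28.17
  [12→13]: (7.75+6.87)/2 × 1 = 7.31
  Sum = 149.43 mcg/mL·hr
k_e = ln2 / t½ = 0.693147 / 5.71 = 0.1214 hr^-1
Extrapolated tail: C_last / k_e = 6.87 / 0.1214 = 56.590
AUC_0→∞ = 149.43 + 56.590 = 206.02 mcg/mL·hr

AUC = 206 mcg/mL·hr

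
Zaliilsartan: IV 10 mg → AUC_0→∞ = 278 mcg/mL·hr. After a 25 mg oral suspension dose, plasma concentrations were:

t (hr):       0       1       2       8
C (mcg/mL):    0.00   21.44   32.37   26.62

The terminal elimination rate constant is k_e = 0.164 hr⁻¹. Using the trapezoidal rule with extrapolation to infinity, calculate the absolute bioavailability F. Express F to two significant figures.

F = 0.54

Trapezoidal AUC_0→8 (oral suspension):
  [0→1]: (0.00+21.44)/2 × 1 = 10.72
  [1→2]: (21.44+32.37)/2 × 1 = 26.905
  [2→8]: (32.37+26.62)/2 × 6 = 176.97
  Sum = 214.595 mcg/mL·hr
Tail: C_last/k_e = 26.62/0.164 = 162.317
AUC_0→∞ (oral suspension) = 214.595 + 162.317 = 376.912 mcg/mL·hr
F = (AUC_ev/D_ev)/(AUC_iv/D_iv) = (376.912/25)/(278/10) = 15.07648/27.8 = 0.5423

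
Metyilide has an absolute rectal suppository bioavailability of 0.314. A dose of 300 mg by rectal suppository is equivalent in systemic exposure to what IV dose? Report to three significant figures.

D_iv = 94.2 mg

Systemic exposure from an extravascular dose = F × D_ev, so the equivalent IV dose is F × D_ev.
D_iv = F × D_ev = 0.314 × 300 = 94.2 mg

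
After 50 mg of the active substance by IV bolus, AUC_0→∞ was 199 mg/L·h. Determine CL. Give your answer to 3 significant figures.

CL = 0.251 L/h

CL = Dose_iv / AUC_0→∞
   = 50 / 199 = 0.251256 L/h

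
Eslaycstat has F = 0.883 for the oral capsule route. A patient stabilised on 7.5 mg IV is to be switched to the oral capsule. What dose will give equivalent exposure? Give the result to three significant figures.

D_oral = 8.49 mg

For equal systemic exposure: F × D_ev = D_iv
D_ev = D_iv / F = 7.5 / 0.883 = 8.49377 mg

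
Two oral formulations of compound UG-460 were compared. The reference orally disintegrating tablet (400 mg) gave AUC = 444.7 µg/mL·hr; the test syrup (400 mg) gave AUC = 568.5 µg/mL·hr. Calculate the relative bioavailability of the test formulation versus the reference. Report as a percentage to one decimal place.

F_rel = (AUC_test/D_test) / (AUC_ref/D_ref)
      = (568.5/400) / (444.7/400)
      = 1.42125 / 1.11175 = 1.2784 = 127.84%

F_rel = 127.8%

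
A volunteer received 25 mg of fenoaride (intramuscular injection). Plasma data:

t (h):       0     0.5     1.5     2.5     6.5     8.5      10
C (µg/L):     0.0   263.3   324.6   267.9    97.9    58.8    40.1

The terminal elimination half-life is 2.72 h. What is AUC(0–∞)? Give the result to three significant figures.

Trapezoidal AUC_0→10:
  [0→0.5]: (0.0+263.3)/2 × 0.5 = 65.825
  [0.5→1.5]: (263.3+324.6)/2 × 1 = 293.95
  [1.5→2.5]: (324.6+267.9)/2 × 1 = 296.25
  [2.5→6.5]: (267.9+97.9)/2 × 4 = 731.6
  [6.5→8.5]: (97.9+58.8)/2 × 2 = 156.7
  [8.5→10]: (58.8+40.1)/2 × 1.5 = 74.175
  Sum = 1618.5 µg/L·h
k_e = ln2 / t½ = 0.693147 / 2.72 = 0.2548 h^-1
Extrapolated tail: C_last / k_e = 40.1 / 0.2548 = 157.378
AUC_0→∞ = 1618.5 + 157.378 = 1775.878 µg/L·h

AUC = 1780 µg/L·h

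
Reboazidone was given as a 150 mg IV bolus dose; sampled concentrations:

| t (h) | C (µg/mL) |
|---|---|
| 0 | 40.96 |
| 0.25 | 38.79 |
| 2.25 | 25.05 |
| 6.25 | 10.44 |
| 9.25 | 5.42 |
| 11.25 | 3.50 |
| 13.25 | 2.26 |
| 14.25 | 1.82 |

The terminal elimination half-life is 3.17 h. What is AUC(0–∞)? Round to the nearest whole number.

AUC = 194 µg/mL·h

Trapezoidal AUC_0→14.25:
  [0→0.25]: (40.96+38.79)/2 × 0.25 = 9.96875
  [0.25→2.25]: (38.79+25.05)/2 × 2 = 63.84
  [2.25→6.25]: (25.05+10.44)/2 × 4 = 70.98
  [6.25→9.25]: (10.44+5.42)/2 × 3 = 23.79
  [9.25→11.25]: (5.42+3.50)/2 × 2 = 8.92
  [11.25→13.25]: (3.50+2.26)/2 × 2 = 5.76
  [13.25→14.25]: (2.26+1.82)/2 × 1 = 2.04
  Sum = 185.29875 µg/mL·h
k_e = ln2 / t½ = 0.693147 / 3.17 = 0.2187 h^-1
Extrapolated tail: C_last / k_e = 1.82 / 0.2187 = 8.322
AUC_0→∞ = 185.29875 + 8.322 = 193.62075 µg/mL·h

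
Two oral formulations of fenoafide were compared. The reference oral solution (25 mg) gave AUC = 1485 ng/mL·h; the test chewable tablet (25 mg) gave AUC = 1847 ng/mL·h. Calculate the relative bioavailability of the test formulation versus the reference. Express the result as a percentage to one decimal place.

F_rel = (AUC_test/D_test) / (AUC_ref/D_ref)
      = (1847/25) / (1485/25)
      = 73.88 / 59.4 = 1.2438 = 124.38%

F_rel = 124.4%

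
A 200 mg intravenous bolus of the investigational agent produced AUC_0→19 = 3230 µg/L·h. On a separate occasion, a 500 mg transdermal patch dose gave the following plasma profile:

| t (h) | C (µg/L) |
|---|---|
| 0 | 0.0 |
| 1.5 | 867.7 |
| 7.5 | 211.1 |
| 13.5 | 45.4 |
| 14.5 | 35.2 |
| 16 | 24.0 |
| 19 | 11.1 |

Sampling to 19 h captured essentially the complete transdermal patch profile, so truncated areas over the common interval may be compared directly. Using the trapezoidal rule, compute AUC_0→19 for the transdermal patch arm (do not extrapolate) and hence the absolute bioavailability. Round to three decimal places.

Trapezoidal AUC_0→19 (transdermal patch):
  [0→1.5]: (0.0+867.7)/2 × 1.5 = 650.775
  [1.5→7.5]: (867.7+211.1)/2 × 6 = 3236.4
  [7.5→13.5]: (211.1+45.4)/2 × 6 = 769.5
  [13.5→14.5]: (45.4+35.2)/2 × 1 = 40.3
  [14.5→16]: (35.2+24.0)/2 × 1.5 = 44.4
  [16→19]: (24.0+11.1)/2 × 3 = 52.65
  Sum = 4794.025 µg/L·h
F = (AUC_ev/D_ev)/(AUC_iv/D_iv) = (4794.025/500)/(3230/200) = 9.58805/16.15 = 0.5937

F = 0.594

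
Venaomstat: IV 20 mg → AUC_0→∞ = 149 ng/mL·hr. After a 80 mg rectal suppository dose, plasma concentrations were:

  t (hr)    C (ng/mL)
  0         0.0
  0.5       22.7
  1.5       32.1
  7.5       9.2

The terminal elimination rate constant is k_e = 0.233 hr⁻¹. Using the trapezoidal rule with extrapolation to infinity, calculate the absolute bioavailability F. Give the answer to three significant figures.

Trapezoidal AUC_0→7.5 (rectal suppository):
  [0→0.5]: (0.0+22.7)/2 × 0.5 = 5.675
  [0.5→1.5]: (22.7+32.1)/2 × 1 = 27.4
  [1.5→7.5]: (32.1+9.2)/2 × 6 = 123.9
  Sum = 156.975 ng/mL·hr
Tail: C_last/k_e = 9.2/0.233 = 39.485
AUC_0→∞ (rectal suppository) = 156.975 + 39.485 = 196.46 ng/mL·hr
F = (AUC_ev/D_ev)/(AUC_iv/D_iv) = (196.46/80)/(149/20) = 2.45575/7.45 = 0.3296

F = 0.330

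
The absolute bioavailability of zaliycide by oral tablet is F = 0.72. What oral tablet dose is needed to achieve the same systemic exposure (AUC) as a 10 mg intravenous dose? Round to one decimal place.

For equal systemic exposure: F × D_ev = D_iv
D_ev = D_iv / F = 10 / 0.72 = 13.8889 mg

D_oral = 13.9 mg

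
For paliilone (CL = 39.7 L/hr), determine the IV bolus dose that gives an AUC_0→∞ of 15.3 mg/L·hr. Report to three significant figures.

Dose_iv = CL × AUC_0→∞
     = 39.7 × 15.3 = 607.41 mg

Dose = 607 mg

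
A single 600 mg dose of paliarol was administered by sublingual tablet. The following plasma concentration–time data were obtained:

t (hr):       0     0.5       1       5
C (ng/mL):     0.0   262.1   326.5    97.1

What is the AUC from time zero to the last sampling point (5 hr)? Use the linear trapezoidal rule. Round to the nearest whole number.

Trapezoidal AUC_0→5:
  [0→0.5]: (0.0+262.1)/2 × 0.5 = 65.525
  [0.5→1]: (262.1+326.5)/2 × 0.5 = 147.15
  [1→5]: (326.5+97.1)/2 × 4 = 847.2
  Sum = 1059.875 ng/mL·hr

AUC = 1060 ng/mL·hr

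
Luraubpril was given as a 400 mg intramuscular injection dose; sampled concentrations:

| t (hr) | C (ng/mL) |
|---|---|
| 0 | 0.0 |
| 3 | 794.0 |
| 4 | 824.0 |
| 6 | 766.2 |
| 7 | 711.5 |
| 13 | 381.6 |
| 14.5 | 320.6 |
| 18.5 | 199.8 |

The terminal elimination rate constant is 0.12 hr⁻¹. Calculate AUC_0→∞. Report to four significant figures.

Trapezoidal AUC_0→18.5:
  [0→3]: (0.0+794.0)/2 × 3 = 1191.0
  [3→4]: (794.0+824.0)/2 × 1 = 809.0
  [4→6]: (824.0+766.2)/2 × 2 = 1590.2
  [6→7]: (766.2+711.5)/2 × 1 = 738.85
  [7→13]: (711.5+381.6)/2 × 6 = 3279.3
  [13→14.5]: (381.6+320.6)/2 × 1.5 = 526.65
  [14.5→18.5]: (320.6+199.8)/2 × 4 = 1040.8
  Sum = 9175.8 ng/mL·hr
Extrapolated tail: C_last / k_e = 199.8 / 0.12 = 1665.000
AUC_0→∞ = 9175.8 + 1665.000 = 10840.8 ng/mL·hr

AUC = 10840 ng/mL·hr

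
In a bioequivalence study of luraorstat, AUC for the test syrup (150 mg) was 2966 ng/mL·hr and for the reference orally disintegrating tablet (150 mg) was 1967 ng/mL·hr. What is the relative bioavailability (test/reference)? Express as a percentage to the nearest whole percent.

F_rel = 151%

F_rel = (AUC_test/D_test) / (AUC_ref/D_ref)
      = (2966/150) / (1967/150)
      = 19.7733 / 13.1133 = 1.5079 = 150.79%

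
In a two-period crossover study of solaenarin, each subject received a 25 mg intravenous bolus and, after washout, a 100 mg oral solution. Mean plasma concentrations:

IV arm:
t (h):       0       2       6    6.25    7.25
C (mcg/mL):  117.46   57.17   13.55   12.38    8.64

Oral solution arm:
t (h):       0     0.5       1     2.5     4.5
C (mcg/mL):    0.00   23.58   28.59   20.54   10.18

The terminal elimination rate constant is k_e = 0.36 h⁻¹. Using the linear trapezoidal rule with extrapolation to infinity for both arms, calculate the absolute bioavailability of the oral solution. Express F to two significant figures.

Trapezoidal AUC_0→7.25 (IV):
  [0→2]: (117.46+57.17)/2 × 2 = 174.63
  [2→6]: (57.17+13.55)/2 × 4 = 141.44
  [6→6.25]: (13.55+12.38)/2 × 0.25 = 3.24125
  [6.25→7.25]: (12.38+8.64)/2 × 1 = 10.51
  Sum = 329.82125 mcg/mL·h
IV tail: 8.64/0.36 = 24.000; AUC_iv,0→∞ = 329.82125 + 24.000 = 353.82125 mcg/mL·h
Trapezoidal AUC_0→4.5 (oral solution):
  [0→0.5]: (0.00+23.58)/2 × 0.5 = 5.895
  [0.5→1]: (23.58+28.59)/2 × 0.5 = 13.0425
  [1→2.5]: (28.59+20.54)/2 × 1.5 = 36.8475
  [2.5→4.5]: (20.54+10.18)/2 × 2 = 30.72
  Sum = 86.505 mcg/mL·h
oral solution tail: 10.18/0.36 = 28.278; AUC_ev,0→∞ = 86.505 + 28.278 = 114.783 mcg/mL·h
F = (AUC_ev/D_ev)/(AUC_iv/D_iv) = (114.783/100)/(353.82125/25) = 1.14783/14.15285 = 0.0811

F = 0.081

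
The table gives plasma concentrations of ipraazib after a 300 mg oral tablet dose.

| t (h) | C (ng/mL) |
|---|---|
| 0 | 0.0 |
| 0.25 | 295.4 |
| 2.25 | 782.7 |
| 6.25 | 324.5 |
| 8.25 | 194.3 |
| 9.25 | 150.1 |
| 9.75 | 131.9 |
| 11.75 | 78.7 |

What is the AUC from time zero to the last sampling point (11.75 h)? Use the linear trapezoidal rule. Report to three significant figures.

Trapezoidal AUC_0→11.75:
  [0→0.25]: (0.0+295.4)/2 × 0.25 = 36.925
  [0.25→2.25]: (295.4+782.7)/2 × 2 = 1078.1
  [2.25→6.25]: (782.7+324.5)/2 × 4 = 2214.4
  [6.25→8.25]: (324.5+194.3)/2 × 2 = 518.8
  [8.25→9.25]: (194.3+150.1)/2 × 1 = 172.2
  [9.25→9.75]: (150.1+131.9)/2 × 0.5 = 70.5
  [9.75→11.75]: (131.9+78.7)/2 × 2 = 210.6
  Sum = 4301.525 ng/mL·h

AUC = 4300 ng/mL·h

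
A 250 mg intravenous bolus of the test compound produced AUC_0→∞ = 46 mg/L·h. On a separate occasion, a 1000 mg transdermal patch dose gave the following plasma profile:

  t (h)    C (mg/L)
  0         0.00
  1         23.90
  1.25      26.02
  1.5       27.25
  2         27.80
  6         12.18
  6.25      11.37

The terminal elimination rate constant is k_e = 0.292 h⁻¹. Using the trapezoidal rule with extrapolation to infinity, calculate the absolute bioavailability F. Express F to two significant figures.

Trapezoidal AUC_0→6.25 (transdermal patch):
  [0→1]: (0.00+23.90)/2 × 1 = 11.95
  [1→1.25]: (23.90+26.02)/2 × 0.25 = 6.24
  [1.25→1.5]: (26.02+27.25)/2 × 0.25 = 6.65875
  [1.5→2]: (27.25+27.80)/2 × 0.5 = 13.7625
  [2→6]: (27.80+12.18)/2 × 4 = 79.96
  [6→6.25]: (12.18+11.37)/2 × 0.25 = 2.94375
  Sum = 121.515 mg/L·h
Tail: C_last/k_e = 11.37/0.292 = 38.938
AUC_0→∞ (transdermal patch) = 121.515 + 38.938 = 160.453 mg/L·h
F = (AUC_ev/D_ev)/(AUC_iv/D_iv) = (160.453/1000)/(46/250) = 0.160453/0.184 = 0.8720

F = 0.87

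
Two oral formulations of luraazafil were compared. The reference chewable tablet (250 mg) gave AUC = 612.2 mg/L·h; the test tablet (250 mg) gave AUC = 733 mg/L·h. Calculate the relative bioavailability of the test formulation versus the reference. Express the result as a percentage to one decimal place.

F_rel = (AUC_test/D_test) / (AUC_ref/D_ref)
      = (733/250) / (612.2/250)
      = 2.932 / 2.4488 = 1.1973 = 119.73%

F_rel = 119.7%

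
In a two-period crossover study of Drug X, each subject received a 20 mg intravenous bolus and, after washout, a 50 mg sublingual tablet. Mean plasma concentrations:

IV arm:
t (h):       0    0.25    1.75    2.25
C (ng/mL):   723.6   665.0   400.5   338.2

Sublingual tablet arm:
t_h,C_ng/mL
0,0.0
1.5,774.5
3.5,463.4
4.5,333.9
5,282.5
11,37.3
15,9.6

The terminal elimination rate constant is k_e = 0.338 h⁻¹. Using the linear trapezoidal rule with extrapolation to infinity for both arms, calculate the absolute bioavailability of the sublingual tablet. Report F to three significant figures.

F = 0.640

Trapezoidal AUC_0→2.25 (IV):
  [0→0.25]: (723.6+665.0)/2 × 0.25 = 173.575
  [0.25→1.75]: (665.0+400.5)/2 × 1.5 = 799.125
  [1.75→2.25]: (400.5+338.2)/2 × 0.5 = 184.675
  Sum = 1157.375 ng/mL·h
IV tail: 338.2/0.338 = 1000.592; AUC_iv,0→∞ = 1157.375 + 1000.592 = 2157.967 ng/mL·h
Trapezoidal AUC_0→15 (sublingual tablet):
  [0→1.5]: (0.0+774.5)/2 × 1.5 = 580.875
  [1.5→3.5]: (774.5+463.4)/2 × 2 = 1237.9
  [3.5→4.5]: (463.4+333.9)/2 × 1 = 398.65
  [4.5→5]: (333.9+282.5)/2 × 0.5 = 154.1
  [5→11]: (282.5+37.3)/2 × 6 = 959.4
  [11→15]: (37.3+9.6)/2 × 4 = 93.8
  Sum = 3424.725 ng/mL·h
sublingual tablet tail: 9.6/0.338 = 28.402; AUC_ev,0→∞ = 3424.725 + 28.402 = 3453.127 ng/mL·h
F = (AUC_ev/D_ev)/(AUC_iv/D_iv) = (3453.127/50)/(2157.967/20) = 69.06254/107.89835 = 0.6401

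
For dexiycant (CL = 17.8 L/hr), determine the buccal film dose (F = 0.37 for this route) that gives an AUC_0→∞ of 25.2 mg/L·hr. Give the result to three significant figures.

Dose = CL × AUC_0→∞ / F
     = 17.8 × 25.2 / 0.37 = 1212.32 mg

Dose = 1210 mg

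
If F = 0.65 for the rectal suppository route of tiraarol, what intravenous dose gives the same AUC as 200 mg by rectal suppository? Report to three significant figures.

Systemic exposure from an extravascular dose = F × D_ev, so the equivalent IV dose is F × D_ev.
D_iv = F × D_ev = 0.65 × 200 = 130 mg

D_iv = 130 mg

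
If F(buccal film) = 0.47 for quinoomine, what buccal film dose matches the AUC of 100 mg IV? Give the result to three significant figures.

For equal systemic exposure: F × D_ev = D_iv
D_ev = D_iv / F = 100 / 0.47 = 212.766 mg

D_buccal = 213 mg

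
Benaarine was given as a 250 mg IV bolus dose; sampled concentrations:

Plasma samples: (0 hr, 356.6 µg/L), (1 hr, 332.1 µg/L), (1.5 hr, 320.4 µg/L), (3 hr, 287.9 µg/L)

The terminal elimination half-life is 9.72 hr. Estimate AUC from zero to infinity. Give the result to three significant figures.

AUC = 5000 µg/L·hr

Trapezoidal AUC_0→3:
  [0→1]: (356.6+332.1)/2 × 1 = 344.35
  [1→1.5]: (332.1+320.4)/2 × 0.5 = 163.125
  [1.5→3]: (320.4+287.9)/2 × 1.5 = 456.225
  Sum = 963.7 µg/L·hr
k_e = ln2 / t½ = 0.693147 / 9.72 = 0.0713 hr^-1
Extrapolated tail: C_last / k_e = 287.9 / 0.0713 = 4037.868
AUC_0→∞ = 963.7 + 4037.868 = 5001.568 µg/L·hr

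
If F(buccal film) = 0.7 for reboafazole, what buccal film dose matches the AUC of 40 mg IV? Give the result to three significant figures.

For equal systemic exposure: F × D_ev = D_iv
D_ev = D_iv / F = 40 / 0.7 = 57.1429 mg

D_buccal = 57.1 mg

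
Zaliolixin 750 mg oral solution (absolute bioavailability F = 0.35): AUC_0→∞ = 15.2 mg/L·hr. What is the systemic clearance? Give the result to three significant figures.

CL = F × Dose / AUC_0→∞
   = 0.35 × 750 / 15.2 = 17.2697 L/hr

CL = 17.3 L/hr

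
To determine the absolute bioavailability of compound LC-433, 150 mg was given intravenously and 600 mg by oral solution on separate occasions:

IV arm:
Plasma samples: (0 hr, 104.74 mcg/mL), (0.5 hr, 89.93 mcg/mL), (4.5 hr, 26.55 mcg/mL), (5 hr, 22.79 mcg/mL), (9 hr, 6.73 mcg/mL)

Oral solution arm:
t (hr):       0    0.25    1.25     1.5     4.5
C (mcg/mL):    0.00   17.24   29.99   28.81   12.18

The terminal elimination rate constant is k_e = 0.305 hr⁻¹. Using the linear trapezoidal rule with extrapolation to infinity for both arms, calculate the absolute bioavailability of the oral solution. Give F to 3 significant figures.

Trapezoidal AUC_0→9 (IV):
  [0→0.5]: (104.74+89.93)/2 × 0.5 = 48.6675
  [0.5→4.5]: (89.93+26.55)/2 × 4 = 232.96
  [4.5→5]: (26.55+22.79)/2 × 0.5 = 12.335
  [5→9]: (22.79+6.73)/2 × 4 = 59.04
  Sum = 353.0025 mcg/mL·hr
IV tail: 6.73/0.305 = 22.066; AUC_iv,0→∞ = 353.0025 + 22.066 = 375.0685 mcg/mL·hr
Trapezoidal AUC_0→4.5 (oral solution):
  [0→0.25]: (0.00+17.24)/2 × 0.25 = 2.155
  [0.25→1.25]: (17.24+29.99)/2 × 1 = 23.615
  [1.25→1.5]: (29.99+28.81)/2 × 0.25 = 7.35
  [1.5→4.5]: (28.81+12.18)/2 × 3 = 61.485
  Sum = 94.605 mcg/mL·hr
oral solution tail: 12.18/0.305 = 39.934; AUC_ev,0→∞ = 94.605 + 39.934 = 134.539 mcg/mL·hr
F = (AUC_ev/D_ev)/(AUC_iv/D_iv) = (134.539/600)/(375.0685/150) = 0.224232/2.50046 = 0.0897

F = 0.0897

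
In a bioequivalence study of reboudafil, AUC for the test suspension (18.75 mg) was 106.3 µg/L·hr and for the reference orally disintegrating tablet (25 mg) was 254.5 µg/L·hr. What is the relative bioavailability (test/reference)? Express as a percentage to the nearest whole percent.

F_rel = (AUC_test/D_test) / (AUC_ref/D_ref)
      = (106.3/18.75) / (254.5/25)
      = 5.66933 / 10.18 = 0.5569 = 55.69%

F_rel = 56%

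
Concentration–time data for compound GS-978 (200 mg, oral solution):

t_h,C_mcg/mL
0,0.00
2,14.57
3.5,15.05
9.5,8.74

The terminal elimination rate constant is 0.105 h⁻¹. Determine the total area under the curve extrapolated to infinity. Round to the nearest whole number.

Trapezoidal AUC_0→9.5:
  [0→2]: (0.00+14.57)/2 × 2 = 14.57
  [2→3.5]: (14.57+15.05)/2 × 1.5 = 22.215
  [3.5→9.5]: (15.05+8.74)/2 × 6 = 71.37
  Sum = 108.155 mcg/mL·h
Extrapolated tail: C_last / k_e = 8.74 / 0.105 = 83.238
AUC_0→∞ = 108.155 + 83.238 = 191.393 mcg/mL·h

AUC = 191 mcg/mL·h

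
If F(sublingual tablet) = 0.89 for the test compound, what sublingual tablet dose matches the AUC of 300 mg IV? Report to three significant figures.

For equal systemic exposure: F × D_ev = D_iv
D_ev = D_iv / F = 300 / 0.89 = 337.079 mg

D_sublingual = 337 mg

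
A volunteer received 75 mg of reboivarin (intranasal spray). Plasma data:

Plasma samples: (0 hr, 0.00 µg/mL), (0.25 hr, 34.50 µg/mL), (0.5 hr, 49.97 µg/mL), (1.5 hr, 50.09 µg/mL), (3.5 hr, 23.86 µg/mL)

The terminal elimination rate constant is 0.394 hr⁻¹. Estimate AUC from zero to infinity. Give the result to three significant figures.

Trapezoidal AUC_0→3.5:
  [0→0.25]: (0.00+34.50)/2 × 0.25 = 4.3125
  [0.25→0.5]: (34.50+49.97)/2 × 0.25 = 10.55875
  [0.5→1.5]: (49.97+50.09)/2 × 1 = 50.03
  [1.5→3.5]: (50.09+23.86)/2 × 2 = 73.95
  Sum = 138.85125 µg/mL·hr
Extrapolated tail: C_last / k_e = 23.86 / 0.394 = 60.558
AUC_0→∞ = 138.85125 + 60.558 = 199.40925 µg/mL·hr

AUC = 199 µg/mL·hr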